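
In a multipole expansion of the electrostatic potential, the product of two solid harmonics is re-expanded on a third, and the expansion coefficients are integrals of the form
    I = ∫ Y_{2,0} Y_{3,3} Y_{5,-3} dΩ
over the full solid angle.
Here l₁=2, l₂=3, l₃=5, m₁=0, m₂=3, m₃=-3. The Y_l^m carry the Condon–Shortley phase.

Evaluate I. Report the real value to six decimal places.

Checks pass: Σm=0; 10 even; l₃=5∈[1,5].
(2·2+1)(2·3+1)(2·5+1) = 385
Δ: 0! 4! 6! / 11! → 1/2310
sum: t=0:+1/144 = 1/144
3j²(2 3 5; 0 0 0) = Δ·Π!·Σ² = 10/231  (sign -1)
sum: t=0:+1/2880 = 1/2880
3j²(2 3 5; 0 3 -3) = Δ·Π!·Σ² = 2/165  (sign +1)
combine: 4πI² = 385·10/231·2/165 = 20/99
take √, sign -1: I = -0.12679218

-0.126792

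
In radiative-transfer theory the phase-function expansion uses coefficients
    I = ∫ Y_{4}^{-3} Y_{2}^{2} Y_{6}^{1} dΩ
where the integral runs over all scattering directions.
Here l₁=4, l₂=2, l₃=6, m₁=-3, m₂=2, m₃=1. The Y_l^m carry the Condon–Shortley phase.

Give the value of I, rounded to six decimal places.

Rules hold: Σm=0, L=12 even, 2≤6≤6.
N = 9·5·13 = 585
Δ = 0!·8!·4!/13! = 1/6435
Racah Σ t=0..0: t=0:+1/2304 = 1/2304
⇒ 3j(4 2 6; 0 0 0)² = 5/143, sgn +1
Racah Σ t=0..0: t=0:+1/120960 = 1/120960
⇒ 3j(4 2 6; -3 2 1)² = 1/1287, sgn -1
4πI² = N·(3j₀)²·(3jₘ)² = 25/1573
I = -1·√(0.0158932/4π) = -0.03556319

-0.035563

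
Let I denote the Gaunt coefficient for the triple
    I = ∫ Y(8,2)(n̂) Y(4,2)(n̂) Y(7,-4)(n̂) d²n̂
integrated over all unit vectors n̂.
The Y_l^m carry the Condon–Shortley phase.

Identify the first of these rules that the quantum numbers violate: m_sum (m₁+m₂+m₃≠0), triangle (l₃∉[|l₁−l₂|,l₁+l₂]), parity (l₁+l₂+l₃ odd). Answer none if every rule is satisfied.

m₁+m₂+m₃ = 2 + 2 − 4 = 0  ✓
triangle: |8−4|=4 ≤ l₃=7 ≤ 8+4=12  ✓
parity: l₁+l₂+l₃ = 19 is odd  ✗

parity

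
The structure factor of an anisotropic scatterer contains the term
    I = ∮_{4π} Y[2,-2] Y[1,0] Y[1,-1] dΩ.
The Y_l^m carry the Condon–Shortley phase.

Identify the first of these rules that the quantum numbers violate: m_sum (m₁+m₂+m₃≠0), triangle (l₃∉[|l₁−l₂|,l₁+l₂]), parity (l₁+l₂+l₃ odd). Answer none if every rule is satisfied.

m_sum

m₁+m₂+m₃ = -2 + 0 − 1 = -3  ✗
triangle: |2−1|=1 ≤ l₃=1 ≤ 2+1=3
parity: l₁+l₂+l₃ = 4 is even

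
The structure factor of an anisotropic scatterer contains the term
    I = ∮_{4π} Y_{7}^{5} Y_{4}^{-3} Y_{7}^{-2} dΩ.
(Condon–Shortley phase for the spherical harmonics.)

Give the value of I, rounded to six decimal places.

m-sum 0 ✓  L=18 even ✓  3≤7≤11 ✓
Π(2lᵢ+1) = 15×9×15 = 2025
triangle coeff Δ(7,4,7) = 1/58198140
Σ_t [0,4]: t=0:+1/17418240 t=1:−1/622080 t=2:+1/230400 t=3:−1/622080 t=4:+1/17418240 = 1/806400
(3j)²=2268/230945 [(7 4 7; 0 0 0)], sign=-1
Σ_t [0,1]: t=0:+1/11612160 t=1:−1/52254720 = 1/14929920
(3j)²=1225/75582 [(7 4 7; 5 -3 -2)], sign=-1
⇒ 4πI² = 62511750/193947611
I = (+1)√(62511750/193947611/(4π)) = 0.16015248

0.160152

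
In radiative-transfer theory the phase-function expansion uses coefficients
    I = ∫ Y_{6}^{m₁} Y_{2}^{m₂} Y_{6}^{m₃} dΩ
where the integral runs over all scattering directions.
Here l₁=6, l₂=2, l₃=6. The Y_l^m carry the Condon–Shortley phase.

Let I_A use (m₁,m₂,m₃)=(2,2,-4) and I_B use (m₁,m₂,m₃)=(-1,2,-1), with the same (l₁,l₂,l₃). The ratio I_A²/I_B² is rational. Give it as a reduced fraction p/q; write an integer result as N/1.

l's match ⇒ only the (l;m) 3-j factors differ between A and B.
A: triangle coeff Δ(6,2,6) = 1/90090; Σ_t [2,2]: t=2:+1/322560 = 1/322560; (3j)²=18/1001 [(6 2 6; 2 2 -4)], sign=+1
B: triangle coeff Δ(6,2,6) = 1/90090; Σ_t [2,2]: t=2:+1/57600 = 1/57600; (3j)²=21/715 [(6 2 6; -1 2 -1)], sign=-1
I_A²/I_B² = (18/1001)/(21/715) = 30/49

30/49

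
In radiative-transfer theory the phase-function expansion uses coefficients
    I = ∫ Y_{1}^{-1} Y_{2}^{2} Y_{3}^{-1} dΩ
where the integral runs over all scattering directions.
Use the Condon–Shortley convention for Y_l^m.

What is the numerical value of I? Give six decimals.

-0.082589

Rules hold: Σm=0, L=6 even, 1≤3≤3.
N = 3·5·7 = 105
Δ = 0!·2!·4!/7! = 1/105
Racah Σ t=0..0: t=0:+1/4 = 1/4
⇒ 3j(1 2 3; 0 0 0)² = 3/35, sgn -1
Racah Σ t=0..0: t=0:+1/48 = 1/48
⇒ 3j(1 2 3; -1 2 -1)² = 1/105, sgn +1
4πI² = N·(3j₀)²·(3jₘ)² = 3/35
I = -1·√(0.0857143/4π) = -0.08258890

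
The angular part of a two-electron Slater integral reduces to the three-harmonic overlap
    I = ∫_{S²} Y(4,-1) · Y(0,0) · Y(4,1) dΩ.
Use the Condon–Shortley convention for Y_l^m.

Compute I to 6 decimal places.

Checks pass: Σm=0; 8 even; l₃=4∈[4,4].
(2·4+1)(2·0+1)(2·4+1) = 81
Δ: 0! 8! 0! / 9! → 1/9
sum: t=0:+1/576 = 1/576
3j²(4 0 4; 0 0 0) = Δ·Π!·Σ² = 1/9  (sign +1)
sum: t=0:+1/720 = 1/720
3j²(4 0 4; -1 0 1) = Δ·Π!·Σ² = 1/9  (sign -1)
combine: 4πI² = 81·1/9·1/9 = 1/1
take √, sign -1: I = -0.28209479

-0.282095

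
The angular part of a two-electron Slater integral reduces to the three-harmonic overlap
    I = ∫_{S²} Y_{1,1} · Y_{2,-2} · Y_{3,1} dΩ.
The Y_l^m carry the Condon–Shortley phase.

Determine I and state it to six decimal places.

Rules hold: Σm=0, L=6 even, 1≤3≤3.
N = 3·5·7 = 105
Δ = 0!·2!·4!/7! = 1/105
Racah Σ t=0..0: t=0:+1/4 = 1/4
⇒ 3j(1 2 3; 0 0 0)² = 3/35, sgn -1
Racah Σ t=0..0: t=0:+1/48 = 1/48
⇒ 3j(1 2 3; 1 -2 1)² = 1/105, sgn +1
4πI² = N·(3j₀)²·(3jₘ)² = 3/35
I = -1·√(0.0857143/4π) = -0.08258890

-0.082589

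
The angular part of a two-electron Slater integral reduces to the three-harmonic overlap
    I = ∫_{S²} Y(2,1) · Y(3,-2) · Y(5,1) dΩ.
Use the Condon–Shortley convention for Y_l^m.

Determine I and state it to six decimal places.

-0.117387

Checks pass: Σm=0; 10 even; l₃=5∈[1,5].
(2·2+1)(2·3+1)(2·5+1) = 385
Δ: 0! 4! 6! / 11! → 1/2310
sum: t=0:+1/144 = 1/144
3j²(2 3 5; 0 0 0) = Δ·Π!·Σ² = 10/231  (sign -1)
sum: t=0:+1/720 = 1/720
3j²(2 3 5; 1 -2 1) = Δ·Π!·Σ² = 4/385  (sign +1)
combine: 4πI² = 385·10/231·4/385 = 40/231
take √, sign -1: I = -0.11738675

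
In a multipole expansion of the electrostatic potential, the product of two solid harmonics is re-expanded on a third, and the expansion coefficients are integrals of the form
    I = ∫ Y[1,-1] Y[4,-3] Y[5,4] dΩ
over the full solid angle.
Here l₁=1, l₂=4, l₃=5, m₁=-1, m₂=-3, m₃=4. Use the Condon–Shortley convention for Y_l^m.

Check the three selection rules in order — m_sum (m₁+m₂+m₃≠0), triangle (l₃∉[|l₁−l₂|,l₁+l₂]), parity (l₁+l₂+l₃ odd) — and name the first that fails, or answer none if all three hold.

azimuthal sum: -1 − 3 + 4 = 0  ✓
3 ≤ 5 ≤ 5 (triangle on l)  ✓
L = 1 + 4 + 5 = 10 (even)  ✓

none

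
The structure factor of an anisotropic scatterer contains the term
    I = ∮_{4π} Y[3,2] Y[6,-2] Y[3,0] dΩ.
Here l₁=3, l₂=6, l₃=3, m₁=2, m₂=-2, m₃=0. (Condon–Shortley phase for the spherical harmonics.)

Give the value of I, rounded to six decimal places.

m-sum 0 ✓  L=12 even ✓  3≤3≤9 ✓
Π(2lᵢ+1) = 7×13×7 = 637
triangle coeff Δ(3,6,3) = 1/12012
Σ_t [3,3]: t=3:−1/1296 = -1/1296
(3j)²=100/3003 [(3 6 3; 0 0 0)], sign=+1
Σ_t [1,1]: t=1:−1/4320 = -1/4320
(3j)²=8/429 [(3 6 3; 2 -2 0)], sign=+1
⇒ 4πI² = 5600/14157
I = (+1)√(5600/14157/(4π)) = 0.17742036

0.177420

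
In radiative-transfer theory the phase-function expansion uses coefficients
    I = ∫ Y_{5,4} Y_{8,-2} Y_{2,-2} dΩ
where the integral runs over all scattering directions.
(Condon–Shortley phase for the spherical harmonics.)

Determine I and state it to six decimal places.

|5−8|≤2≤5+8 violated ⇒ I = 0

0.000000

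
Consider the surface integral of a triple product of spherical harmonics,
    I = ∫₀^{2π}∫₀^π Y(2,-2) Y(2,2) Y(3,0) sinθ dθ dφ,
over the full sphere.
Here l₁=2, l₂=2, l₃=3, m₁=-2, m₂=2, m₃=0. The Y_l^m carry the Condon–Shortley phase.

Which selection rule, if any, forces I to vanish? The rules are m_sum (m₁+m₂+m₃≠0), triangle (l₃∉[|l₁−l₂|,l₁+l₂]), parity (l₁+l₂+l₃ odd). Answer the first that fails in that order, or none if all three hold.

m₁+m₂+m₃ = -2 + 2 + 0 = 0  ✓
triangle: |2−2|=0 ≤ l₃=3 ≤ 2+2=4  ✓
parity: l₁+l₂+l₃ = 7 is odd  ✗

parity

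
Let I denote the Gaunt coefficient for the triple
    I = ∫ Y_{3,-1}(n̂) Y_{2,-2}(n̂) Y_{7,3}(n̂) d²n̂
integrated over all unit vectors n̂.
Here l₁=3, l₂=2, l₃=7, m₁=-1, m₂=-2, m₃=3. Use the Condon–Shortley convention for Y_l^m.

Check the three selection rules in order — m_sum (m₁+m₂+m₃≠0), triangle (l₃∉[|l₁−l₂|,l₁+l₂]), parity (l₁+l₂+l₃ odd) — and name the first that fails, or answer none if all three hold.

m₁+m₂+m₃ = -1 − 2 + 3 = 0  ✓
triangle: |3−2|=1 ≤ l₃=7 ≤ 3+2=5  ✗
parity: l₁+l₂+l₃ = 12 is even

triangle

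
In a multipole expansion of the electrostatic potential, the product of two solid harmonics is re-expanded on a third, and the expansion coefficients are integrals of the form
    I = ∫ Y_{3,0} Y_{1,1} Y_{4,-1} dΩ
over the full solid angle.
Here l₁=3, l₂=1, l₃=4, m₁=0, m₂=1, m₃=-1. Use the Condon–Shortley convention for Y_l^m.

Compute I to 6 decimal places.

-0.194664

Rules hold: Σm=0, L=8 even, 2≤4≤4.
N = 7·3·9 = 189
Δ = 0!·6!·2!/9! = 1/252
Racah Σ t=0..0: t=0:+1/36 = 1/36
⇒ 3j(3 1 4; 0 0 0)² = 4/63, sgn +1
Racah Σ t=0..0: t=0:+1/72 = 1/72
⇒ 3j(3 1 4; 0 1 -1)² = 5/126, sgn -1
4πI² = N·(3j₀)²·(3jₘ)² = 10/21
I = -1·√(0.47619/4π) = -0.19466390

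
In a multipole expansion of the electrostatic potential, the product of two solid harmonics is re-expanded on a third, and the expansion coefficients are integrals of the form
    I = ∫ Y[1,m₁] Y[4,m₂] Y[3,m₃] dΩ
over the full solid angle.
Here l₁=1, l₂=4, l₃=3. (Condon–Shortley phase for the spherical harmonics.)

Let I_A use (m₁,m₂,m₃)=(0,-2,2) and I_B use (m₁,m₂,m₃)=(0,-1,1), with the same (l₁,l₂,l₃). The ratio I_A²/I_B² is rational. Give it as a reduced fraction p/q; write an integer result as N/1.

Same 1,4,3: normalisation and zero-m 3j drop out of the ratio.
A: Δ: 2! 0! 6! / 9! → 1/252; sum: t=1:−1/120 = -1/120; 3j²(1 4 3; 0 -2 2) = Δ·Π!·Σ² = 1/21  (sign +1)
B: Δ: 2! 0! 6! / 9! → 1/252; sum: t=1:−1/48 = -1/48; 3j²(1 4 3; 0 -1 1) = Δ·Π!·Σ² = 5/84  (sign -1)
I_A²/I_B² = (1/21)/(5/84) = 4/5

4/5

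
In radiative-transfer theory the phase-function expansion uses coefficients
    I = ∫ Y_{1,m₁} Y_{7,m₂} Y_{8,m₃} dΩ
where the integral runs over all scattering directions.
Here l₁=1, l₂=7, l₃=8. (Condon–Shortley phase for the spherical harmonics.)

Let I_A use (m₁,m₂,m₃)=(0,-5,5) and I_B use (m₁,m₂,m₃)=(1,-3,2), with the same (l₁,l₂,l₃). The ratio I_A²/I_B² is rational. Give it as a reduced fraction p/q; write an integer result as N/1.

13/5

l's match ⇒ only the (l;m) 3-j factors differ between A and B.
A: triangle coeff Δ(1,7,8) = 1/2040; Σ_t [0,0]: t=0:+1/958003200 = 1/958003200; (3j)²=13/680 [(1 7 8; 0 -5 5)], sign=-1
B: triangle coeff Δ(1,7,8) = 1/2040; Σ_t [0,0]: t=0:+1/174182400 = 1/174182400; (3j)²=1/136 [(1 7 8; 1 -3 2)], sign=+1
I_A²/I_B² = (13/680)/(1/136) = 13/5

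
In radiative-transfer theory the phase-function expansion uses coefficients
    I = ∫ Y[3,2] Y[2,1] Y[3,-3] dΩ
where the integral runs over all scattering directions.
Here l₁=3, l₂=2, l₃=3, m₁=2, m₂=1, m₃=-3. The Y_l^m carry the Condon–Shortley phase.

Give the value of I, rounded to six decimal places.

-0.210261

Rules hold: Σm=0, L=8 even, 1≤3≤5.
N = 7·5·7 = 245
Δ = 2!·4!·2!/9! = 1/3780
Racah Σ t=0..2: t=0:+1/24 t=1:−1/4 t=2:+1/24 = -1/6
⇒ 3j(3 2 3; 0 0 0)² = 4/105, sgn +1
Racah Σ t=1..1: t=1:−1/48 = -1/48
⇒ 3j(3 2 3; 2 1 -3)² = 5/84, sgn -1
4πI² = N·(3j₀)²·(3jₘ)² = 5/9
I = -1·√(0.555556/4π) = -0.21026104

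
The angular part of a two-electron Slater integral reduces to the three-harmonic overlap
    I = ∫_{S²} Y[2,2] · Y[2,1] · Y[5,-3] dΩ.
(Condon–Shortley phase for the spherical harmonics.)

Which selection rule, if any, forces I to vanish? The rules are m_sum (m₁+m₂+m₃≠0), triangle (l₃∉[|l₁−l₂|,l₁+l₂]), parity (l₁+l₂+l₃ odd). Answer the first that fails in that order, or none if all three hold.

Σmᵢ = 0  ✓
l₃∈[|l₁−l₂|,l₁+l₂]=[0,4], have l₃=5  ✗
Σlᵢ = 9 ⇒ odd

triangle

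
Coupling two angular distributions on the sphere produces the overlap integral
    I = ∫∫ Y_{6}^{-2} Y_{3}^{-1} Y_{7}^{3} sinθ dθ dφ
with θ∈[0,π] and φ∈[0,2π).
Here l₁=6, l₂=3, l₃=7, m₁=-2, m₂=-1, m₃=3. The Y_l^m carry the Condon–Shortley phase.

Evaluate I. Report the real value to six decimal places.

Checks pass: Σm=0; 16 even; l₃=7∈[3,9].
(2·6+1)(2·3+1)(2·7+1) = 1365
Δ: 2! 10! 4! / 17! → 1/2042040
sum: t=0:+1/207360 t=1:−1/57600 t=2:+1/207360 = -1/129600
3j²(6 3 7; 0 0 0) = Δ·Π!·Σ² = 168/12155  (sign +1)
sum: t=0:+1/645120 t=1:−1/181440 t=2:+1/829440 = -1/362880
3j²(6 3 7; -2 -1 3) = Δ·Π!·Σ² = 256/17017  (sign -1)
combine: 4πI² = 1365·168/12155·256/17017 = 129024/454597
take √, sign -1: I = -0.15028548

-0.150285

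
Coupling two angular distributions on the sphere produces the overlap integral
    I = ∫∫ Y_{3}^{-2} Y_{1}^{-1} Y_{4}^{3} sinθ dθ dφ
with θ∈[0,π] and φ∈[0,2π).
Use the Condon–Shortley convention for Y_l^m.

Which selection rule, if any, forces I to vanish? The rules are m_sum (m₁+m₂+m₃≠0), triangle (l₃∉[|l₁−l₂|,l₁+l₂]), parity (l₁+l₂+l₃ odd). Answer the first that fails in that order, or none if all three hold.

m₁+m₂+m₃ = -2 − 1 + 3 = 0  ✓
triangle: |3−1|=2 ≤ l₃=4 ≤ 3+1=4  ✓
parity: l₁+l₂+l₃ = 8 is even  ✓

none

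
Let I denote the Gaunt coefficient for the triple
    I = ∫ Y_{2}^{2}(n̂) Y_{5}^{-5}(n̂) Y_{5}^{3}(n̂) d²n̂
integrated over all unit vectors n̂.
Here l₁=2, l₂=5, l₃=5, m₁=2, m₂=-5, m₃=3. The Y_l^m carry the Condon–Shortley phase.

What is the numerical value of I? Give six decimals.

0.088588

Checks pass: Σm=0; 12 even; l₃=5∈[3,7].
(2·2+1)(2·5+1)(2·5+1) = 605
Δ: 2! 2! 8! / 13! → 1/38610
sum: t=0:+1/2880 t=1:−1/576 t=2:+1/2880 = -1/960
3j²(2 5 5; 0 0 0) = Δ·Π!·Σ² = 10/429  (sign +1)
sum: t=0:+1/161280 = 1/161280
3j²(2 5 5; 2 -5 3) = Δ·Π!·Σ² = 1/143  (sign +1)
combine: 4πI² = 605·10/429·1/143 = 50/507
take √, sign +1: I = 0.08858824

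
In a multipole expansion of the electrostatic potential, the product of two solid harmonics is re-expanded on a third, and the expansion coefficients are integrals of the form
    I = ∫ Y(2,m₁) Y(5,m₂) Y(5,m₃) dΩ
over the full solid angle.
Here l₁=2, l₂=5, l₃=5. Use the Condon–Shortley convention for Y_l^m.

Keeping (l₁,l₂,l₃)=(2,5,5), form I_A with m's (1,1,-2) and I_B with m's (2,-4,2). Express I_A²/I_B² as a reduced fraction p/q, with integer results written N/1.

l's match ⇒ only the (l;m) 3-j factors differ between A and B.
A: triangle coeff Δ(2,5,5) = 1/38610; Σ_t [0,1]: t=0:+1/2880 t=1:−1/1440 = -1/2880; (3j)²=7/715 [(2 5 5; 1 1 -2)], sign=+1
B: triangle coeff Δ(2,5,5) = 1/38610; Σ_t [0,0]: t=0:+1/20160 = 1/20160; (3j)²=12/715 [(2 5 5; 2 -4 2)], sign=-1
I_A²/I_B² = (7/715)/(12/715) = 7/12

7/12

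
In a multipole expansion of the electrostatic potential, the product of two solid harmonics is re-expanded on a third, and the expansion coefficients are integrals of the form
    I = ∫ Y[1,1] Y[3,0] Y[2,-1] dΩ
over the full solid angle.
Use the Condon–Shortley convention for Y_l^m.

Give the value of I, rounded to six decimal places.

Checks pass: Σm=0; 6 even; l₃=2∈[2,4].
(2·1+1)(2·3+1)(2·2+1) = 105
Δ: 2! 0! 4! / 7! → 1/105
sum: t=1:−1/4 = -1/4
3j²(1 3 2; 0 0 0) = Δ·Π!·Σ² = 3/35  (sign -1)
sum: t=0:+1/12 = 1/12
3j²(1 3 2; 1 0 -1) = Δ·Π!·Σ² = 1/35  (sign -1)
combine: 4πI² = 105·3/35·1/35 = 9/35
take √, sign +1: I = 0.14304817

0.143048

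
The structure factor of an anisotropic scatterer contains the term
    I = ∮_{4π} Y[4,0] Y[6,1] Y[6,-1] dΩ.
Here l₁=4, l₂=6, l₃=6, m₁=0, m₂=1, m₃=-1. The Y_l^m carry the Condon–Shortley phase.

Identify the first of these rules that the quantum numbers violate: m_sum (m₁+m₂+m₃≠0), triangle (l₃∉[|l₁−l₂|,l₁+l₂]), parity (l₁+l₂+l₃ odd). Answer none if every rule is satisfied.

Σmᵢ = 0  ✓
l₃∈[|l₁−l₂|,l₁+l₂]=[2,10], have l₃=6  ✓
Σlᵢ = 16 ⇒ even  ✓

none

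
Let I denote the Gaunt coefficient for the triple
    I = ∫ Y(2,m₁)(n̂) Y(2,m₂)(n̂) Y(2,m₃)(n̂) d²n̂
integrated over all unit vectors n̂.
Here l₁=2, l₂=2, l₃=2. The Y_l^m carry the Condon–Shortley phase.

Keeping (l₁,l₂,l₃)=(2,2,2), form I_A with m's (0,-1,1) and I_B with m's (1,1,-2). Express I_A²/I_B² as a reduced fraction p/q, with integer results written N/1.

l's match ⇒ only the (l;m) 3-j factors differ between A and B.
A: triangle coeff Δ(2,2,2) = 1/630; Σ_t [0,1]: t=0:+1/4 t=1:−1/2 = -1/4; (3j)²=1/70 [(2 2 2; 0 -1 1)], sign=+1
B: triangle coeff Δ(2,2,2) = 1/630; Σ_t [1,1]: t=1:−1/4 = -1/4; (3j)²=3/35 [(2 2 2; 1 1 -2)], sign=-1
I_A²/I_B² = (1/70)/(3/35) = 1/6

1/6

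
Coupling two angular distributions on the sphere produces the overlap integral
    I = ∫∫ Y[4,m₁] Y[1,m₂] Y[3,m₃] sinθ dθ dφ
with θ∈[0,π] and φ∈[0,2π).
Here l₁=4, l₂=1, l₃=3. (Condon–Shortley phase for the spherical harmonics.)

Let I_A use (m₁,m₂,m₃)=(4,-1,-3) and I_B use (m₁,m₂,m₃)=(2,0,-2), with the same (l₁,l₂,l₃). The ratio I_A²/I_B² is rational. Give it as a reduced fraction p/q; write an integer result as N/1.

7/3

l's match ⇒ only the (l;m) 3-j factors differ between A and B.
A: triangle coeff Δ(4,1,3) = 1/252; Σ_t [0,0]: t=0:+1/1440 = 1/1440; (3j)²=1/9 [(4 1 3; 4 -1 -3)], sign=+1
B: triangle coeff Δ(4,1,3) = 1/252; Σ_t [1,1]: t=1:−1/120 = -1/120; (3j)²=1/21 [(4 1 3; 2 0 -2)], sign=+1
I_A²/I_B² = (1/9)/(1/21) = 7/3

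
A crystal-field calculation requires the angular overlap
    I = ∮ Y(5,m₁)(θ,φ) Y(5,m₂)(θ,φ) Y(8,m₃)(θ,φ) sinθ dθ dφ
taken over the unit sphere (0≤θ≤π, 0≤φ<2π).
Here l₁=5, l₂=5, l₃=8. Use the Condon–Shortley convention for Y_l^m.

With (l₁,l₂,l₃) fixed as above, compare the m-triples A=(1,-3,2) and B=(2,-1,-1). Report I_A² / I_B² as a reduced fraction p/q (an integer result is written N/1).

l's match ⇒ only the (l;m) 3-j factors differ between A and B.
A: triangle coeff Δ(5,5,8) = 1/37413090; Σ_t [0,2]: t=0:+1/1658880 t=1:−1/3628800 t=2:+1/116121600 = 13/38707200; (3j)²=39/3553 [(5 5 8; 1 -3 2)], sign=+1
B: triangle coeff Δ(5,5,8) = 1/37413090; Σ_t [0,2]: t=0:+1/829440 t=1:−1/1036800 t=2:+1/14515200 = 1/3225600; (3j)²=567/230945 [(5 5 8; 2 -1 -1)], sign=-1
I_A²/I_B² = (39/3553)/(567/230945) = 845/189

845/189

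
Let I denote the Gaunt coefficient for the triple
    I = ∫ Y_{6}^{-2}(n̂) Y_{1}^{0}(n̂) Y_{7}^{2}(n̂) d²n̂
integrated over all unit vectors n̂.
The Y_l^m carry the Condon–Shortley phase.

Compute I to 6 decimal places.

Checks pass: Σm=0; 14 even; l₃=7∈[5,7].
(2·6+1)(2·1+1)(2·7+1) = 585
Δ: 0! 12! 2! / 15! → 1/1365
sum: t=0:+1/518400 = 1/518400
3j²(6 1 7; 0 0 0) = Δ·Π!·Σ² = 7/195  (sign -1)
sum: t=0:+1/967680 = 1/967680
3j²(6 1 7; -2 0 2) = Δ·Π!·Σ² = 3/91  (sign -1)
combine: 4πI² = 585·7/195·3/91 = 9/13
take √, sign +1: I = 0.23471705

0.234717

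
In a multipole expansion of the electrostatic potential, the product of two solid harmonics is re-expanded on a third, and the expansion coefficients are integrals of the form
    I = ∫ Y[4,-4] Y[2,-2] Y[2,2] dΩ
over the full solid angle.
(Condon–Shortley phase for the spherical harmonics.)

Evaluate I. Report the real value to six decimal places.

Σmᵢ = -4 ≠ 0, so the φ-integral vanishes; I = 0

0.000000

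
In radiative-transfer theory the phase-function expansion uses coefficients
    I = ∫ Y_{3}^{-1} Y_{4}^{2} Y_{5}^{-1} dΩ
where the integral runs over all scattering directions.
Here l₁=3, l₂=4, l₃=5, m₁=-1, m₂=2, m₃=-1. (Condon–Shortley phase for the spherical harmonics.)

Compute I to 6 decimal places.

0.106335

m-sum 0 ✓  L=12 even ✓  1≤5≤7 ✓
Π(2lᵢ+1) = 7×9×11 = 693
triangle coeff Δ(3,4,5) = 1/180180
Σ_t [0,2]: t=0:+1/576 t=1:−1/144 t=2:+1/576 = -1/288
(3j)²=20/1001 [(3 4 5; 0 0 0)], sign=+1
Σ_t [0,2]: t=0:+1/34560 t=1:−1/720 t=2:+1/384 = 43/34560
(3j)²=1849/180180 [(3 4 5; -1 2 -1)], sign=+1
⇒ 4πI² = 1849/13013
I = (+1)√(1849/13013/(4π)) = 0.10633465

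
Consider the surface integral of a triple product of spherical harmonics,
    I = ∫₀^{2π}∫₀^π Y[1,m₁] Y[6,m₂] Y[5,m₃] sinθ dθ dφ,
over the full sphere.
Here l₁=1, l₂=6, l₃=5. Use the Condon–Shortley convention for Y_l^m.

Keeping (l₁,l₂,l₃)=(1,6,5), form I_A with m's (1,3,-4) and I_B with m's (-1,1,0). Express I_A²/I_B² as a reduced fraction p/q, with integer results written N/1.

1/7

Same 1,6,5: normalisation and zero-m 3j drop out of the ratio.
A: Δ: 2! 0! 10! / 13! → 1/858; sum: t=0:+1/725760 = 1/725760; 3j²(1 6 5; 1 3 -4) = Δ·Π!·Σ² = 1/286  (sign -1)
B: Δ: 2! 0! 10! / 13! → 1/858; sum: t=2:+1/28800 = 1/28800; 3j²(1 6 5; -1 1 0) = Δ·Π!·Σ² = 7/286  (sign -1)
I_A²/I_B² = (1/286)/(7/286) = 1/7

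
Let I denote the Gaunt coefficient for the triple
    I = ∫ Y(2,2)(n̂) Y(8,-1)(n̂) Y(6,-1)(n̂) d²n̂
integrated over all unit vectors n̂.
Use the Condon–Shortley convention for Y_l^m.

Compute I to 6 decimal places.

m-sum 0 ✓  L=16 even ✓  6≤6≤10 ✓
Π(2lᵢ+1) = 5×17×13 = 1105
triangle coeff Δ(2,8,6) = 1/30940
Σ_t [2,2]: t=2:+1/2073600 = 1/2073600
(3j)²=28/1105 [(2 8 6; 0 0 0)], sign=+1
Σ_t [0,0]: t=0:+1/14515200 = 1/14515200
(3j)²=9/2210 [(2 8 6; 2 -1 -1)], sign=-1
⇒ 4πI² = 126/1105
I = (-1)√(126/1105/(4π)) = -0.09525750

-0.095258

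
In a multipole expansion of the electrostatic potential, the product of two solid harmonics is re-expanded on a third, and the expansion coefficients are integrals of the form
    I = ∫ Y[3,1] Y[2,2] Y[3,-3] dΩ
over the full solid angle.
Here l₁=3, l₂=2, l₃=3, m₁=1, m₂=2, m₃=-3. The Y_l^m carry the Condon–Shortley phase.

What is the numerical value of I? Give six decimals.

0.132981

m-sum 0 ✓  L=8 even ✓  1≤3≤5 ✓
Π(2lᵢ+1) = 7×5×7 = 245
triangle coeff Δ(3,2,3) = 1/3780
Σ_t [0,2]: t=0:+1/24 t=1:−1/4 t=2:+1/24 = -1/6
(3j)²=4/105 [(3 2 3; 0 0 0)], sign=+1
Σ_t [2,2]: t=2:+1/96 = 1/96
(3j)²=1/42 [(3 2 3; 1 2 -3)], sign=+1
⇒ 4πI² = 2/9
I = (+1)√(2/9/(4π)) = 0.13298076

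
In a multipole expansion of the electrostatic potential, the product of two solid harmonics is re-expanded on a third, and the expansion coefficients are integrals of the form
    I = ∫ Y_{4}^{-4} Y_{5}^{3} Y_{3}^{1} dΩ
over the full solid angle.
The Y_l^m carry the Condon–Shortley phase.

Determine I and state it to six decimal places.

0.169606

Rules hold: Σm=0, L=12 even, 1≤3≤9.
N = 9·11·7 = 693
Δ = 6!·2!·4!/13! = 1/180180
Racah Σ t=2..4: t=2:+1/576 t=3:−1/144 t=4:+1/576 = -1/288
⇒ 3j(4 5 3; 0 0 0)² = 20/1001, sgn +1
Racah Σ t=6..6: t=6:+1/5760 = 1/5760
⇒ 3j(4 5 3; -4 3 1)² = 56/2145, sgn +1
4πI² = N·(3j₀)²·(3jₘ)² = 672/1859
I = +1·√(0.361485/4π) = 0.16960553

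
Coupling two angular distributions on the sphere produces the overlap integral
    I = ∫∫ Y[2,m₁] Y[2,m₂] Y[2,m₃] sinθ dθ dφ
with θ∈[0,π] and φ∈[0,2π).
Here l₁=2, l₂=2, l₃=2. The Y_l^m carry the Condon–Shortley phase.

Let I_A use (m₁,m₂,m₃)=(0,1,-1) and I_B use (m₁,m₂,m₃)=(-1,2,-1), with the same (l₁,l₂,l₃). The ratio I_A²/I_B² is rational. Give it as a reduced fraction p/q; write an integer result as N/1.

1/6

Shared (l₁,l₂,l₃)=(2,2,2): N and (l;000)² cancel in I_A²/I_B².
A: Δ = 2!·2!·2!/7! = 1/630; Racah Σ t=1..2: t=1:−1/2 t=2:+1/4 = -1/4; ⇒ 3j(2 2 2; 0 1 -1)² = 1/70, sgn +1
B: Δ = 2!·2!·2!/7! = 1/630; Racah Σ t=2..2: t=2:+1/4 = 1/4; ⇒ 3j(2 2 2; -1 2 -1)² = 3/35, sgn -1
I_A²/I_B² = (1/70)/(3/35) = 1/6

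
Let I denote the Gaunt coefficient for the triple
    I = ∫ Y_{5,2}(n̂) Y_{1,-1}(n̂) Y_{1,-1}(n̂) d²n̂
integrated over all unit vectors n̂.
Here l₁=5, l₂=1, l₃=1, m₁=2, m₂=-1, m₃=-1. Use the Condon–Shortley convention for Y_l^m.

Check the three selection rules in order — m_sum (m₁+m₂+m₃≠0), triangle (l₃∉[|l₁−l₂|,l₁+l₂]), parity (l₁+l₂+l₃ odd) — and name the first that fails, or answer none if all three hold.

m₁+m₂+m₃ = 2 − 1 − 1 = 0  ✓
triangle: |5−1|=4 ≤ l₃=1 ≤ 5+1=6  ✗
parity: l₁+l₂+l₃ = 7 is odd

triangle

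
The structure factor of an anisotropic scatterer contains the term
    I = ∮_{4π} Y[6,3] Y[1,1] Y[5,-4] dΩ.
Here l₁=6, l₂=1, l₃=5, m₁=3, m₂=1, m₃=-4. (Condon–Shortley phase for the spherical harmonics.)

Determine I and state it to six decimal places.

Rules hold: Σm=0, L=12 even, 5≤5≤7.
N = 13·3·11 = 429
Δ = 2!·10!·0!/13! = 1/858
Racah Σ t=1..1: t=1:−1/14400 = -1/14400
⇒ 3j(6 1 5; 0 0 0)² = 6/143, sgn +1
Racah Σ t=2..2: t=2:+1/725760 = 1/725760
⇒ 3j(6 1 5; 3 1 -4)² = 1/286, sgn -1
4πI² = N·(3j₀)²·(3jₘ)² = 9/143
I = -1·√(0.0629371/4π) = -0.07076985

-0.070770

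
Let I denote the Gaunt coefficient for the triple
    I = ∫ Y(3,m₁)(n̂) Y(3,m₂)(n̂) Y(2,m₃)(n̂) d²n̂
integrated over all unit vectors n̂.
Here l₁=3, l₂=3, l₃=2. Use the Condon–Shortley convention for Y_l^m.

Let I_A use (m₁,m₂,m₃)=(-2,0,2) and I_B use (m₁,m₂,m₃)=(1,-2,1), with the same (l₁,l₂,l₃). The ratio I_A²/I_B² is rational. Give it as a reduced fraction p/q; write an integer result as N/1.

4/3

Shared (l₁,l₂,l₃)=(3,3,2): N and (l;000)² cancel in I_A²/I_B².
A: Δ = 4!·2!·2!/9! = 1/3780; Racah Σ t=3..3: t=3:−1/24 = -1/24; ⇒ 3j(3 3 2; -2 0 2)² = 1/21, sgn -1
B: Δ = 4!·2!·2!/9! = 1/3780; Racah Σ t=0..1: t=0:+1/48 t=1:−1/12 = -1/16; ⇒ 3j(3 3 2; 1 -2 1)² = 1/28, sgn +1
I_A²/I_B² = (1/21)/(1/28) = 4/3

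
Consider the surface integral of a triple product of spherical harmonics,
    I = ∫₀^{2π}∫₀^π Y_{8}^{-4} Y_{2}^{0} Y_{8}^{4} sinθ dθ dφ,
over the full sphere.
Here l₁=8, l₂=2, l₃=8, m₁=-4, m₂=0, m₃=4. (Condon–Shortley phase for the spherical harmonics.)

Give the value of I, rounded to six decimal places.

m-sum 0 ✓  L=18 even ✓  6≤8≤10 ✓
Π(2lᵢ+1) = 17×5×17 = 1445
triangle coeff Δ(8,2,8) = 1/348840
Σ_t [0,2]: t=0:+1/116121600 t=1:−1/25401600 t=2:+1/116121600 = -1/45158400
(3j)²=24/1615 [(8 2 8; 0 0 0)], sign=-1
Σ_t [0,2]: t=0:+1/3832012800 t=1:−1/239500800 t=2:+1/348364800 = -1/958003200
(3j)²=8/4845 [(8 2 8; -4 0 4)], sign=-1
⇒ 4πI² = 64/1805
I = (+1)√(64/1805/(4π)) = 0.05311858

0.053119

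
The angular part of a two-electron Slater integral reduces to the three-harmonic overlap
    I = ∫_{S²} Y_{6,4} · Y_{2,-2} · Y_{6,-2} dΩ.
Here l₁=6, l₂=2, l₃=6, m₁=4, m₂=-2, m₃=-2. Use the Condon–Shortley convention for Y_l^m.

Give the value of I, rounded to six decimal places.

-0.153870

Checks pass: Σm=0; 14 even; l₃=6∈[4,8].
(2·6+1)(2·2+1)(2·6+1) = 845
Δ: 2! 10! 2! / 15! → 1/90090
sum: t=0:+1/69120 t=1:−1/14400 t=2:+1/69120 = -7/172800
3j²(6 2 6; 0 0 0) = Δ·Π!·Σ² = 14/715  (sign -1)
sum: t=0:+1/322560 = 1/322560
3j²(6 2 6; 4 -2 -2) = Δ·Π!·Σ² = 18/1001  (sign +1)
combine: 4πI² = 845·14/715·18/1001 = 36/121
take √, sign -1: I = -0.15386989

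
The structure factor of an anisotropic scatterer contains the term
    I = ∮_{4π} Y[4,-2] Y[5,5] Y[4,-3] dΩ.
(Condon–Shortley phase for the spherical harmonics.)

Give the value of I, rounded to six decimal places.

l₁+l₂+l₃=13 is odd: 3j(l;000)=0 ⇒ I=0

0.000000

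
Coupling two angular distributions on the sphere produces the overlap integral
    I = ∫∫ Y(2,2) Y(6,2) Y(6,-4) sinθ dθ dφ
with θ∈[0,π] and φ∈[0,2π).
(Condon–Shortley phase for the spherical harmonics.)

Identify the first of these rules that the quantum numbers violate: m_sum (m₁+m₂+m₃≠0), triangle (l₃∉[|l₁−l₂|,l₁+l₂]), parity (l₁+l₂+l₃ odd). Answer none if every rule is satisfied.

azimuthal sum: 2 + 2 − 4 = 0  ✓
4 ≤ 6 ≤ 8 (triangle on l)  ✓
L = 2 + 6 + 6 = 14 (even)  ✓

none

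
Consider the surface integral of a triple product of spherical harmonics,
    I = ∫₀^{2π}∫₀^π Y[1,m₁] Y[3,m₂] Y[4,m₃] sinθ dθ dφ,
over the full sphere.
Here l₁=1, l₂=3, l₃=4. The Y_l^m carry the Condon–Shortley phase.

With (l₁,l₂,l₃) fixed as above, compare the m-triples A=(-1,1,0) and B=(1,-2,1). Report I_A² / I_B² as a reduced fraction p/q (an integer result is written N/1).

2/1

Same 1,3,4: normalisation and zero-m 3j drop out of the ratio.
A: Δ: 0! 2! 6! / 9! → 1/252; sum: t=0:+1/96 = 1/96; 3j²(1 3 4; -1 1 0) = Δ·Π!·Σ² = 1/42  (sign +1)
B: Δ: 0! 2! 6! / 9! → 1/252; sum: t=0:+1/240 = 1/240; 3j²(1 3 4; 1 -2 1) = Δ·Π!·Σ² = 1/84  (sign -1)
I_A²/I_B² = (1/42)/(1/84) = 2/1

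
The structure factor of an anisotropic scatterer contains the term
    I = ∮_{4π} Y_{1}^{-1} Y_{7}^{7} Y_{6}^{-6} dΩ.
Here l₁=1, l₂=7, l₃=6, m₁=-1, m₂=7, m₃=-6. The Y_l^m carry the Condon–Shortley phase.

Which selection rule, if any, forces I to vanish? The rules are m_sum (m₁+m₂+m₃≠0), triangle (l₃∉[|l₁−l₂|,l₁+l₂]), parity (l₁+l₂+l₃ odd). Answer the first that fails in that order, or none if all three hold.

azimuthal sum: -1 + 7 − 6 = 0  ✓
6 ≤ 6 ≤ 8 (triangle on l)  ✓
L = 1 + 7 + 6 = 14 (even)  ✓

none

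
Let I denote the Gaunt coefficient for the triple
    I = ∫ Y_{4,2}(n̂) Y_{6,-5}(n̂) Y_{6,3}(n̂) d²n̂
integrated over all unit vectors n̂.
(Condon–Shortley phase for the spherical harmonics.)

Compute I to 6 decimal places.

Rules hold: Σm=0, L=16 even, 2≤6≤10.
N = 9·13·13 = 1521
Δ = 4!·4!·8!/17! = 1/15315300
Racah Σ t=0..4: t=0:+1/829440 t=1:−1/25920 t=2:+1/9216 t=3:−1/25920 t=4:+1/829440 = 7/207360
⇒ 3j(4 6 6; 0 0 0)² = 28/2431, sgn +1
Racah Σ t=0..1: t=0:+1/483840 t=1:−1/1451520 = 1/725760
⇒ 3j(4 6 6; 2 -5 3)² = 24/1547, sgn -1
4πI² = N·(3j₀)²·(3jₘ)² = 864/3179
I = -1·√(0.271784/4π) = -0.14706410

-0.147064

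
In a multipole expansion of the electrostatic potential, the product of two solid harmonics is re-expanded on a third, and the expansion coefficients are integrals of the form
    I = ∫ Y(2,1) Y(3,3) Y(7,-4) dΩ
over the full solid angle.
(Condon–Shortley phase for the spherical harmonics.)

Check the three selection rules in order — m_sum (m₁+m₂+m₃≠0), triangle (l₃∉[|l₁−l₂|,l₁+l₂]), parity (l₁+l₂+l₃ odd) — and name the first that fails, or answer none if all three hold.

m₁+m₂+m₃ = 1 + 3 − 4 = 0  ✓
triangle: |2−3|=1 ≤ l₃=7 ≤ 2+3=5  ✗
parity: l₁+l₂+l₃ = 12 is even

triangle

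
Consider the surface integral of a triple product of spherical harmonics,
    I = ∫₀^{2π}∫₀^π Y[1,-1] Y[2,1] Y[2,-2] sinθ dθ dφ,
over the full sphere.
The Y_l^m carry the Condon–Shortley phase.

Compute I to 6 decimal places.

0.000000

Σmᵢ = -2 ≠ 0, so the φ-integral vanishes; I = 0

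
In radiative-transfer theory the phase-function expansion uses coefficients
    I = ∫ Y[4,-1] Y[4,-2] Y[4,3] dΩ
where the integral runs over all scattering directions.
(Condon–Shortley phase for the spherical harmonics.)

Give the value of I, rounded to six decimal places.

m-sum 0 ✓  L=12 even ✓  0≤4≤8 ✓
Π(2lᵢ+1) = 9×9×9 = 729
triangle coeff Δ(4,4,4) = 1/450450
Σ_t [0,4]: t=0:+1/13824 t=1:−1/216 t=2:+1/64 t=3:−1/216 t=4:+1/13824 = 5/768
(3j)²=18/1001 [(4 4 4; 0 0 0)], sign=+1
Σ_t [1,2]: t=1:−1/864 t=2:+1/576 = 1/1728
(3j)²=5/1287 [(4 4 4; -1 -2 3)], sign=-1
⇒ 4πI² = 7290/143143
I = (-1)√(7290/143143/(4π)) = -0.06366105

-0.063661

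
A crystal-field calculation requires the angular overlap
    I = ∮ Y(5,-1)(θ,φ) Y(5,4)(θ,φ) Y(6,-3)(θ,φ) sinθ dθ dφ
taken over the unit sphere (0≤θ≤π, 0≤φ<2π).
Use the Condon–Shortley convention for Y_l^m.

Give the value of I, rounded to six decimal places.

Checks pass: Σm=0; 16 even; l₃=6∈[0,10].
(2·5+1)(2·5+1)(2·6+1) = 1573
Δ: 4! 6! 6! / 17! → 1/28588560
sum: t=0:+1/345600 t=1:−1/13824 t=2:+1/5184 t=3:−1/13824 t=4:+1/345600 = 7/129600
3j²(5 5 6; 0 0 0) = Δ·Π!·Σ² = 80/7293  (sign +1)
sum: t=3:−1/155520 t=4:+1/138240 = 1/1244160
3j²(5 5 6; -1 4 -3) = Δ·Π!·Σ² = 3/9724  (sign -1)
combine: 4πI² = 1573·80/7293·3/9724 = 20/3757
take √, sign -1: I = -0.02058209

-0.020582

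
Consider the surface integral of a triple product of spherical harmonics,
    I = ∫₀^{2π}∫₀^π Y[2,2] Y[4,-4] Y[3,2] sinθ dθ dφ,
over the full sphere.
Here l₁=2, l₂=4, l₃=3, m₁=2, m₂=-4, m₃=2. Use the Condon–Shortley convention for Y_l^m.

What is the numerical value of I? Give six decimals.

0.000000

L=9 odd ⇒ parity kills the (l;000) factor ⇒ I = 0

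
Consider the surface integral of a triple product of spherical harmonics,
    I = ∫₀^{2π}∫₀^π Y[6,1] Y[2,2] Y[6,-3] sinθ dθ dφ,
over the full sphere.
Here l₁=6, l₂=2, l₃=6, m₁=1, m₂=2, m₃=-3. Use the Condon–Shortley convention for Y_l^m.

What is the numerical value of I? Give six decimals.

0.177674

Checks pass: Σm=0; 14 even; l₃=6∈[4,8].
(2·6+1)(2·2+1)(2·6+1) = 845
Δ: 2! 10! 2! / 15! → 1/90090
sum: t=0:+1/69120 t=1:−1/14400 t=2:+1/69120 = -7/172800
3j²(6 2 6; 0 0 0) = Δ·Π!·Σ² = 14/715  (sign -1)
sum: t=2:+1/120960 = 1/120960
3j²(6 2 6; 1 2 -3) = Δ·Π!·Σ² = 24/1001  (sign -1)
combine: 4πI² = 845·14/715·24/1001 = 48/121
take √, sign +1: I = 0.17767364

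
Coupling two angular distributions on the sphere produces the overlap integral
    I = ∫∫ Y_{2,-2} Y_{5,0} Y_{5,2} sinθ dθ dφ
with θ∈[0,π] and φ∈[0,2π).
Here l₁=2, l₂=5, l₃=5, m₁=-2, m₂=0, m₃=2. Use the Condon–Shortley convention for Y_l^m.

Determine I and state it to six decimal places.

Rules hold: Σm=0, L=12 even, 3≤5≤7.
N = 5·11·11 = 605
Δ = 2!·2!·8!/13! = 1/38610
Racah Σ t=0..2: t=0:+1/2880 t=1:−1/576 t=2:+1/2880 = -1/960
⇒ 3j(2 5 5; 0 0 0)² = 10/429, sgn +1
Racah Σ t=2..2: t=2:+1/2880 = 1/2880
⇒ 3j(2 5 5; -2 0 2)² = 14/429, sgn -1
4πI² = N·(3j₀)²·(3jₘ)² = 700/1521
I = -1·√(0.460224/4π) = -0.19137248

-0.191372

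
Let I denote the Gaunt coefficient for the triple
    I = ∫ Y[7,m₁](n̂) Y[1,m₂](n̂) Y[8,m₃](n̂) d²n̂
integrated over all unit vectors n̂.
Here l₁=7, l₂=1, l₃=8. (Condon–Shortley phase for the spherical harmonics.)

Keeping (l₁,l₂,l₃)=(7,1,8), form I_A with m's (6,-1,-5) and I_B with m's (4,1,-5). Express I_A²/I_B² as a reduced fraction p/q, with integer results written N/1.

1/26

Same 7,1,8: normalisation and zero-m 3j drop out of the ratio.
A: Δ: 0! 14! 2! / 17! → 1/2040; sum: t=0:+1/12454041600 = 1/12454041600; 3j²(7 1 8; 6 -1 -5) = Δ·Π!·Σ² = 1/680  (sign -1)
B: Δ: 0! 14! 2! / 17! → 1/2040; sum: t=0:+1/479001600 = 1/479001600; 3j²(7 1 8; 4 1 -5) = Δ·Π!·Σ² = 13/340  (sign -1)
I_A²/I_B² = (1/680)/(13/340) = 1/26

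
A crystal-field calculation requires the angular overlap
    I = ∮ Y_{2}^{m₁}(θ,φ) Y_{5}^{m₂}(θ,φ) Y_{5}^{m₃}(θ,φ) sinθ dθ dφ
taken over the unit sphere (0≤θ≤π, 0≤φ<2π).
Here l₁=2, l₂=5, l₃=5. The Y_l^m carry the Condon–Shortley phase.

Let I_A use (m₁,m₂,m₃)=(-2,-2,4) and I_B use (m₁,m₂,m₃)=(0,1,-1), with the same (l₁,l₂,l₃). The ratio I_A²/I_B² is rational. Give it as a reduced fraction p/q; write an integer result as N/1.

l's match ⇒ only the (l;m) 3-j factors differ between A and B.
A: triangle coeff Δ(2,5,5) = 1/38610; Σ_t [2,2]: t=2:+1/20160 = 1/20160; (3j)²=12/715 [(2 5 5; -2 -2 4)], sign=-1
B: triangle coeff Δ(2,5,5) = 1/38610; Σ_t [0,2]: t=0:+1/5760 t=1:−1/720 t=2:+1/2304 = -1/1280; (3j)²=27/1430 [(2 5 5; 0 1 -1)], sign=-1
I_A²/I_B² = (12/715)/(27/1430) = 8/9

8/9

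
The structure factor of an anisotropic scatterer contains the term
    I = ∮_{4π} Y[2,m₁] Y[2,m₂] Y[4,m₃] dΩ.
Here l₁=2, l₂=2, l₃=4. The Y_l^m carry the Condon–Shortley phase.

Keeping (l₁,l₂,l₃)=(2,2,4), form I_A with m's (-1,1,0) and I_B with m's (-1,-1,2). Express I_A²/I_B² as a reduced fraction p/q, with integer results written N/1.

Same 2,2,4: normalisation and zero-m 3j drop out of the ratio.
A: Δ: 0! 4! 4! / 9! → 1/630; sum: t=0:+1/36 = 1/36; 3j²(2 2 4; -1 1 0) = Δ·Π!·Σ² = 8/315  (sign +1)
B: Δ: 0! 4! 4! / 9! → 1/630; sum: t=0:+1/36 = 1/36; 3j²(2 2 4; -1 -1 2) = Δ·Π!·Σ² = 4/63  (sign +1)
I_A²/I_B² = (8/315)/(4/63) = 2/5

2/5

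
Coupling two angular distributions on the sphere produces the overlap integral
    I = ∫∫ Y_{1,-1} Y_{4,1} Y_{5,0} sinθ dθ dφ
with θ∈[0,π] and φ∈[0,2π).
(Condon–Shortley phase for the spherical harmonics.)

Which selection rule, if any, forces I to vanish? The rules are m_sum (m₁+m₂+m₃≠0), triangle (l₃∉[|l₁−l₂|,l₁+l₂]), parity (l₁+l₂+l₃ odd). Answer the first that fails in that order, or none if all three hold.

azimuthal sum: -1 + 1 + 0 = 0  ✓
3 ≤ 5 ≤ 5 (triangle on l)  ✓
L = 1 + 4 + 5 = 10 (even)  ✓

none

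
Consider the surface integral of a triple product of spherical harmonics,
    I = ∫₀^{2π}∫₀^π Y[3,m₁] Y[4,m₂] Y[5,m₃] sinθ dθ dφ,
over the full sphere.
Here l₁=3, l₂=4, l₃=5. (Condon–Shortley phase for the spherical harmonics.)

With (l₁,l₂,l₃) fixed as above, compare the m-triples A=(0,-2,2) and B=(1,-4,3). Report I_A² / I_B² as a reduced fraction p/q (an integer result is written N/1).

1/56

Same 3,4,5: normalisation and zero-m 3j drop out of the ratio.
A: Δ: 2! 4! 6! / 13! → 1/180180; sum: t=0:+1/576 t=1:−1/480 t=2:+1/8640 = -1/4320; 3j²(3 4 5; 0 -2 2) = Δ·Π!·Σ² = 1/2145  (sign +1)
B: Δ: 2! 4! 6! / 13! → 1/180180; sum: t=0:+1/5760 = 1/5760; 3j²(3 4 5; 1 -4 3) = Δ·Π!·Σ² = 56/2145  (sign +1)
I_A²/I_B² = (1/2145)/(56/2145) = 1/56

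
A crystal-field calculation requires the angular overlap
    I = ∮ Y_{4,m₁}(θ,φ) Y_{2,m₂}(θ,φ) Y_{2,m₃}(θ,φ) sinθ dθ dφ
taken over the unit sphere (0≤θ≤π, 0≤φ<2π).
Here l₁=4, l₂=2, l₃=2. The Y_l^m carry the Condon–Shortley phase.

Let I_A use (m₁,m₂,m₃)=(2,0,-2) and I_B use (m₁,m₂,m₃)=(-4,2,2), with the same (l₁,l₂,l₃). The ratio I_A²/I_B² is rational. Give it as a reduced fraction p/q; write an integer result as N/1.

3/14

l's match ⇒ only the (l;m) 3-j factors differ between A and B.
A: triangle coeff Δ(4,2,2) = 1/630; Σ_t [2,2]: t=2:+1/96 = 1/96; (3j)²=1/42 [(4 2 2; 2 0 -2)], sign=+1
B: triangle coeff Δ(4,2,2) = 1/630; Σ_t [4,4]: t=4:+1/576 = 1/576; (3j)²=1/9 [(4 2 2; -4 2 2)], sign=+1
I_A²/I_B² = (1/42)/(1/9) = 3/14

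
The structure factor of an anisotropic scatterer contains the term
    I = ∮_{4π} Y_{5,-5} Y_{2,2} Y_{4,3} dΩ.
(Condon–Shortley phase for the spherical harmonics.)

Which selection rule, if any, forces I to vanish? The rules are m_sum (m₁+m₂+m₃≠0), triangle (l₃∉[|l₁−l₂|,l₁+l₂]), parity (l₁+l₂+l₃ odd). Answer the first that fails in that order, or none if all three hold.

parity

azimuthal sum: -5 + 2 + 3 = 0  ✓
3 ≤ 4 ≤ 7 (triangle on l)  ✓
L = 5 + 2 + 4 = 11 (odd)  ✗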